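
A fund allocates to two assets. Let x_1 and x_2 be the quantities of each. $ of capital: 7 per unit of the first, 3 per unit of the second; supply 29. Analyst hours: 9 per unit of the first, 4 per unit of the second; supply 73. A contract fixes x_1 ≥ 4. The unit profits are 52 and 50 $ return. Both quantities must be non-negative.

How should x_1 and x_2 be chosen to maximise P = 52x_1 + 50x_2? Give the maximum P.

x_1 = 4, x_2 = 1/3, maximum P = 674/3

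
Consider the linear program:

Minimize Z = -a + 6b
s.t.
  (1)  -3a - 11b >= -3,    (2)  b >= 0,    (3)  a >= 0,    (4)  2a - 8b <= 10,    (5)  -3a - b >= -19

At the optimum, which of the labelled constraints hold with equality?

Extreme points and Z = -a + 6b:
  (1, 0) → Z = -1
  (0, 3/11) → Z = 18/11
  (0, 0) → Z = 0

The minimum is at (1, 0). Substituting into each constraint, equality holds for (1) and (2); the remaining constraints have slack.

(1) and (2)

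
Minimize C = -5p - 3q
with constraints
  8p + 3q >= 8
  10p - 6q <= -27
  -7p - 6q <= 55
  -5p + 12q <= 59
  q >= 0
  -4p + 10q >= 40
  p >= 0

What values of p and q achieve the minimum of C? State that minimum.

Feasible corners and C = -5p - 3q:
  (1/3, 91/18) → C = -101/6
  (0, 9/2) → C = -27/2
  (0, 59/12) → C = -59/4

The binding constraints are 10p - 6q = -27 and -5p + 12q = 59.
Solving simultaneously gives p = 1/3, q = 91/18.

p = 1/3, q = 91/18, minimum C = -101/6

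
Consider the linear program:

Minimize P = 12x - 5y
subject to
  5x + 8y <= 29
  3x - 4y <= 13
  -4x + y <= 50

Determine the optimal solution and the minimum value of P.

x = -371/37, y = 366/37, minimum P = -6282/37

Corner points and P = 12x - 5y:
  (5, 1/2) → P = 115/2
  (-371/37, 366/37) → P = -6282/37
  (-213/13, -202/13) → P = -1546/13

At the optimal vertex, 5x + 8y = 29 and -4x + y = 50.
Solving simultaneously gives x = -371/37, y = 366/37.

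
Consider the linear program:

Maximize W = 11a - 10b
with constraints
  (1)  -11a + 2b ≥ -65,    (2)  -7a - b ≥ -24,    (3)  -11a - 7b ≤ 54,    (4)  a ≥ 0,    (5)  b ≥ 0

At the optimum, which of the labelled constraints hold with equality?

(2) and (5)

Feasible corners and W = 11a - 10b:
  (0, 24) → W = -240
  (24/7, 0) → W = 264/7
  (0, 0) → W = 0

The maximum is at (24/7, 0). Substituting into each constraint, equality holds for (2) and (5); the remaining constraints have slack.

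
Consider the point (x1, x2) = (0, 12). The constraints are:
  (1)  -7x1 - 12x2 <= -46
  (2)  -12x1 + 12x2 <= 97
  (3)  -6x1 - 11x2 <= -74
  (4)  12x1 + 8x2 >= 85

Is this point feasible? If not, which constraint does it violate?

not feasible — violates (2)

Constraint (2): -12x1 + 12x2 = 144, which is not ≤ 97. All other constraints are satisfied.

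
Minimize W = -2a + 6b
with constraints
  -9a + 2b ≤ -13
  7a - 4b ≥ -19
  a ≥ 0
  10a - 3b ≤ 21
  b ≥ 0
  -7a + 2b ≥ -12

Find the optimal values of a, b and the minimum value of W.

a = 12/7, b = 0, minimum W = -24/7

Corner points and W = -2a + 6b:
  (45/11, 131/11) → W = 696/11
  (13/9, 0) → W = -26/9
  (43/7, 31/2) → W = 565/7
  (12/7, 0) → W = -24/7

The optimum lies where b = 0 and -7a + 2b = -12.
Solving simultaneously gives a = 12/7, b = 0.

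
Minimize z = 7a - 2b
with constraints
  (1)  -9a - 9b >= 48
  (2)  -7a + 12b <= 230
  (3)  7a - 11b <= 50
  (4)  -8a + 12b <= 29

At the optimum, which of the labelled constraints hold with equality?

(3) and (4)

Feasible corners and z = 7a - 2b:
  (-13/27, -131/27) → z = 19/3
  (-93/20, -41/60) → z = -1871/60
  (-919/4, -603/4) → z = -5227/4

The minimum is at (-919/4, -603/4). Substituting into each constraint, equality holds for (3) and (4); the remaining constraints have slack.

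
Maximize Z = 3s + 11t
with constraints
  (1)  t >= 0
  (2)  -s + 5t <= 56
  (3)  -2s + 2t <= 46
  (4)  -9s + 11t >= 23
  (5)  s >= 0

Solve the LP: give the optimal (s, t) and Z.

Feasible corners and Z = 3s + 11t:
  (501/34, 481/34) → Z = 3397/17
  (0, 56/5) → Z = 616/5
  (0, 23/11) → Z = 23

The optimum lies where -s + 5t = 56 and -9s + 11t = 23.
Solving simultaneously gives s = 501/34, t = 481/34.

s = 501/34, t = 481/34, maximum Z = 3397/17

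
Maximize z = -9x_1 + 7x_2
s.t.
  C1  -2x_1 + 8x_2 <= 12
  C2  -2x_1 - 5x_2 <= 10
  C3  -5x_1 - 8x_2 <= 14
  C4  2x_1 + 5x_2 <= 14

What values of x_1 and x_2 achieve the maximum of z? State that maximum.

x_1 = -26/7, x_2 = 4/7, maximum z = 262/7

Feasible corners and z = -9x_1 + 7x_2:
  (-26/7, 4/7) → z = 262/7
  (2, 2) → z = -4
  (10/9, -22/9) → z = -244/9
The feasible region is unbounded (it extends along (5, -2)), but z strictly decreases along every unbounded feasible direction, so there is no improving ray and the maximum is attained at a vertex.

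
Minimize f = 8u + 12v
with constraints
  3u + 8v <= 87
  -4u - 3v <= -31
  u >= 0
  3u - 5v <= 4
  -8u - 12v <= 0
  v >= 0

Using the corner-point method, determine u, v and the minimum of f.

Extreme points and f = 8u + 12v:
  (0, 87/8) → f = 261/2
  (467/39, 83/13) → f = 6724/39
  (0, 31/3) → f = 124
  (167/29, 77/29) → f = 2260/29

u = 167/29, v = 77/29, minimum f = 2260/29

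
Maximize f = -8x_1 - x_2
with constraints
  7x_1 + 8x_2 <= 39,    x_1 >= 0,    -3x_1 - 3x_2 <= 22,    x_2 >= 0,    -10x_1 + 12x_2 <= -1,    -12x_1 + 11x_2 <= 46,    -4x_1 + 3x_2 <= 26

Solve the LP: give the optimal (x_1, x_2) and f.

x_1 = 1/10, x_2 = 0, maximum f = -4/5

Feasible corners and f = -8x_1 - x_2:
  (39/7, 0) → f = -312/7
  (119/41, 383/164) → f = -4191/164
  (1/10, 0) → f = -4/5

At the optimal vertex, x_2 = 0 and -10x_1 + 12x_2 = -1.
Solving simultaneously gives x_1 = 1/10, x_2 = 0.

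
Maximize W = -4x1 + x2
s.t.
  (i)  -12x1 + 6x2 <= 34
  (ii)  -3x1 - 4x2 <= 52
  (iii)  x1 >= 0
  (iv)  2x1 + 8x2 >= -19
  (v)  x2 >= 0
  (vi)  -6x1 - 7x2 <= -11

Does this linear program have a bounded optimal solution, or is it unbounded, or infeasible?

Corner points and W = -4x1 + x2:
  (0, 17/3) → W = 17/3
  (0, 11/7) → W = 11/7
  (11/6, 0) → W = -22/3
The feasible region has finitely many vertices and no improving ray; the maximum is 17/3 at (0, 17/3).

bounded optimum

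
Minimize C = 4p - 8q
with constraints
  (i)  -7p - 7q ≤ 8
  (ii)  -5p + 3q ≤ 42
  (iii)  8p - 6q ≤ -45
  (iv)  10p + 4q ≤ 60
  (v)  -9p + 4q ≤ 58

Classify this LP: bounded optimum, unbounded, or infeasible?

Vertices and C = 4p - 8q:
  (-363/98, 251/98) → C = -1730/49
  (-438/91, 334/91) → C = -632/13
  (6/25, 72/5) → C = -2856/25
  (-6/7, 88/7) → C = -104
  (45/23, 465/46) → C = -1680/23
The feasible region has finitely many vertices and no improving ray; the minimum is -2856/25 at (6/25, 72/5).

bounded optimum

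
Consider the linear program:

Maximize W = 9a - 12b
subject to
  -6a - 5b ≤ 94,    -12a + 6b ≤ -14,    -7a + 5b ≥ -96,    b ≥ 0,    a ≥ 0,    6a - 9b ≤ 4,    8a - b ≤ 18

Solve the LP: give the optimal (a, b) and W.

a = 79/33, b = 38/33, maximum W = 85/11

Vertices and W = 9a - 12b:
  (17/12, 1/2) → W = 27/4
  (47/18, 26/9) → W = -67/6
  (79/33, 38/33) → W = 85/11

The optimum lies where 6a - 9b = 4 and 8a - b = 18.
Solving simultaneously gives a = 79/33, b = 38/33.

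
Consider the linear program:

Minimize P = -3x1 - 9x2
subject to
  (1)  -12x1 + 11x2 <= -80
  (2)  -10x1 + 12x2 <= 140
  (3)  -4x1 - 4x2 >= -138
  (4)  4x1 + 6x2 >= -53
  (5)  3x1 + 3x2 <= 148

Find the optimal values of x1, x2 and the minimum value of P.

x1 = 919/46, x2 = 334/23, minimum P = -8769/46

The binding constraints are -12x1 + 11x2 = -80 and -4x1 - 4x2 = -138.
Solving simultaneously gives x1 = 919/46, x2 = 334/23.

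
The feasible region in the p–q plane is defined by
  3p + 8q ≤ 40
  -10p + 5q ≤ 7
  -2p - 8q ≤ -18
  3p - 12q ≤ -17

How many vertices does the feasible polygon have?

4

Pairwise boundary intersections that survive every other constraint:
  (144/95, 421/95)
  (86/15, 57/20)
  (17/45, 97/45)
  (5/3, 11/6)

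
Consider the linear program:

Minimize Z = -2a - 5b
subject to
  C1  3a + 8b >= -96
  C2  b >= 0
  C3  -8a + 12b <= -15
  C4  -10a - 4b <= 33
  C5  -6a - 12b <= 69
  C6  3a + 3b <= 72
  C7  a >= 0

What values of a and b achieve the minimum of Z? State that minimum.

a = 303/20, b = 177/20, minimum Z = -1491/20

Corner points and Z = -2a - 5b:
  (15/8, 0) → Z = -15/4
  (24, 0) → Z = -48
  (303/20, 177/20) → Z = -1491/20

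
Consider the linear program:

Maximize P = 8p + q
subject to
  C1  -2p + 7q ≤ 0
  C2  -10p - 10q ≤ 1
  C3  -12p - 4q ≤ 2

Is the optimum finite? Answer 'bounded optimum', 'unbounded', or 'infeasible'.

unbounded

From the feasible point (-7/90, -1/45), moving in the direction (10, -10) keeps every constraint satisfied while P increases without bound.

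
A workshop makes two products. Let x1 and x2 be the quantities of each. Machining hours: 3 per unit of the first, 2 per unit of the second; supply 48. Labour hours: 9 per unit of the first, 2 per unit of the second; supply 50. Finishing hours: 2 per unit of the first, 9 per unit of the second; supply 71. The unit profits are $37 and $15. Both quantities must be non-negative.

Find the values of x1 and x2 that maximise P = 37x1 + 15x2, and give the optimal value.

Vertices and P = 37x1 + 15x2:
  (0, 0) → P = 0
  (0, 71/9) → P = 355/3
  (50/9, 0) → P = 1850/9
  (4, 7) → P = 253

x1 = 4, x2 = 7, maximum P = 253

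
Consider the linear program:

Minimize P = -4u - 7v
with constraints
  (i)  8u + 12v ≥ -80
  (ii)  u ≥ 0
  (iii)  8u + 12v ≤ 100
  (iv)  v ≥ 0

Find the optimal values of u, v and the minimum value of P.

u = 0, v = 25/3, minimum P = -175/3

Corner points and P = -4u - 7v:
  (0, 25/3) → P = -175/3
  (0, 0) → P = 0
  (25/2, 0) → P = -50

The binding constraints are u = 0 and 8u + 12v = 100.
Solving simultaneously gives u = 0, v = 25/3.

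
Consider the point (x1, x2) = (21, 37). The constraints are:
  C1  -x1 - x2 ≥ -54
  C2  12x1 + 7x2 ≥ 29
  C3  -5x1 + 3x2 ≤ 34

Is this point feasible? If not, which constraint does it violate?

Constraint C1: -x1 - x2 = -58, which is not ≥ -54. All other constraints are satisfied.

not feasible — violates C1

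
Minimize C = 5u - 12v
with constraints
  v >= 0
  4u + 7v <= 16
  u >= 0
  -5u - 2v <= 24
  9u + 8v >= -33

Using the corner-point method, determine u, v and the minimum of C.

Feasible corners and C = 5u - 12v:
  (4, 0) → C = 20
  (0, 0) → C = 0
  (0, 16/7) → C = -192/7

u = 0, v = 16/7, minimum C = -192/7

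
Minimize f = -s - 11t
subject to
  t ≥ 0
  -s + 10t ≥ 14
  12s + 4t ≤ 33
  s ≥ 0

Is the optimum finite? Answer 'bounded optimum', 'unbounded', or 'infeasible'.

bounded optimum

Extreme points and f = -s - 11t:
  (137/62, 201/124) → f = -2485/124
  (0, 7/5) → f = -77/5
  (0, 33/4) → f = -363/4
The feasible region has finitely many vertices and no improving ray; the minimum is -363/4 at (0, 33/4).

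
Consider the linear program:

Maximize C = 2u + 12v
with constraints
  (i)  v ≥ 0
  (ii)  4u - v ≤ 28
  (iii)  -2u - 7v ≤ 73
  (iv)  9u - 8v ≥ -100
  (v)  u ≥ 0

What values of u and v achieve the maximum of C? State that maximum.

u = 324/23, v = 652/23, maximum C = 8472/23

Feasible corners and C = 2u + 12v:
  (7, 0) → C = 14
  (0, 0) → C = 0
  (324/23, 652/23) → C = 8472/23
  (0, 25/2) → C = 150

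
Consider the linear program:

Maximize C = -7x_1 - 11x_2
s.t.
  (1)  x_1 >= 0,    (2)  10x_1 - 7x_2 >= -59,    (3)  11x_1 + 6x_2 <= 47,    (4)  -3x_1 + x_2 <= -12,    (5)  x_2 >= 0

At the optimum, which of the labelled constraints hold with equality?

Corner points and C = -7x_1 - 11x_2:
  (119/29, 9/29) → C = -932/29
  (47/11, 0) → C = -329/11
  (4, 0) → C = -28

The maximum is at (4, 0). Substituting into each constraint, equality holds for (4) and (5); the remaining constraints have slack.

(4) and (5)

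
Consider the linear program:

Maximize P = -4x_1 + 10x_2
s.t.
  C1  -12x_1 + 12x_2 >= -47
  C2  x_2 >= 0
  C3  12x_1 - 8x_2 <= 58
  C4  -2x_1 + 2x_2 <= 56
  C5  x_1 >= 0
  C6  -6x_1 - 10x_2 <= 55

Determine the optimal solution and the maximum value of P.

x_1 = 141/2, x_2 = 197/2, maximum P = 703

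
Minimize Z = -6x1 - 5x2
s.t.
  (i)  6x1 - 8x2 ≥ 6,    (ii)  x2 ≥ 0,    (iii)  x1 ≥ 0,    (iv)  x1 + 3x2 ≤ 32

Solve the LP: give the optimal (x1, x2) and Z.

x1 = 32, x2 = 0, minimum Z = -192

Extreme points and Z = -6x1 - 5x2:
  (1, 0) → Z = -6
  (137/13, 93/13) → Z = -99
  (32, 0) → Z = -192

At the optimal vertex, x2 = 0 and x1 + 3x2 = 32.
Solving simultaneously gives x1 = 32, x2 = 0.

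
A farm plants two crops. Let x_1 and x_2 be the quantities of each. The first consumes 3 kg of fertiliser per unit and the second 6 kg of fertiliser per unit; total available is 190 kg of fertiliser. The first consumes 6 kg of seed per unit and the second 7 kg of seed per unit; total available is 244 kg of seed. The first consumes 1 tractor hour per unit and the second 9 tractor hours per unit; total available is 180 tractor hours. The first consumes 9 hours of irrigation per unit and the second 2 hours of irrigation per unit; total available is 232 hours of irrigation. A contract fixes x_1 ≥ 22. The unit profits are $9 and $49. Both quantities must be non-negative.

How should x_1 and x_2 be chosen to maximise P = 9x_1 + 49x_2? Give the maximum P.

x_1 = 22, x_2 = 16, maximum P = 982

Feasible corners and P = 9x_1 + 49x_2:
  (232/9, 0) → P = 232
  (22, 0) → P = 198
  (1136/51, 268/17) → P = 16540/17
  (22, 16) → P = 982

The binding constraints are 6x_1 + 7x_2 = 244 and x_1 = 22.
Solving simultaneously gives x_1 = 22, x_2 = 16.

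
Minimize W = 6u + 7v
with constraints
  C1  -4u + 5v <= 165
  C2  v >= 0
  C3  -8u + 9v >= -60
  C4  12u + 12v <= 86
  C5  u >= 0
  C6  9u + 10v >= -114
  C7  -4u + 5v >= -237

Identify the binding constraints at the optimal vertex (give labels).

C2 and C5

Feasible corners and W = 6u + 7v:
  (43/6, 0) → W = 43
  (0, 0) → W = 0
  (0, 43/6) → W = 301/6

The minimum is at (0, 0). Substituting into each constraint, equality holds for C2 and C5; the remaining constraints have slack.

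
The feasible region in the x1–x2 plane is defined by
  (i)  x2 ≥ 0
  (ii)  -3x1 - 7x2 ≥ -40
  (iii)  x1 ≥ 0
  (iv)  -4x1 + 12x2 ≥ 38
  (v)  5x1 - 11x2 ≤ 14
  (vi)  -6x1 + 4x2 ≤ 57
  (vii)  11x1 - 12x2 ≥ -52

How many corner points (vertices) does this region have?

Of the 21 pairwise boundary intersections, those satisfying every inequality are:
  (107/32, 137/32)
  (116/113, 596/113)
  (0, 19/6)
  (0, 13/3)

4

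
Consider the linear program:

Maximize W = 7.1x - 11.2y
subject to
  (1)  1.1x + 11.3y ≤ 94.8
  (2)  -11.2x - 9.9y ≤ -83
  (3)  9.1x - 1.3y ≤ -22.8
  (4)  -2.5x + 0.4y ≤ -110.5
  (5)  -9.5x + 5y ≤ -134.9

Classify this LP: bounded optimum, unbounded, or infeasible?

The boundaries 1.1x + 11.3y = 94.8 and -2.5x + 0.4y = -110.5 meet at (128657/2869, 11545/2869), but that point violates 9.1x - 1.3y ≤ -22.8. Every candidate vertex is excluded by some other constraint, so the feasible region is empty.

infeasible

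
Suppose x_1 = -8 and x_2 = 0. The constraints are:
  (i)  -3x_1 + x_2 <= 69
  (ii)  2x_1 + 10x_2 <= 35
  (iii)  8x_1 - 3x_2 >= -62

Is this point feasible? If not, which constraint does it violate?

not feasible — violates (iii)

Constraint (iii): 8x_1 - 3x_2 = -64, which is not ≥ -62. All other constraints are satisfied.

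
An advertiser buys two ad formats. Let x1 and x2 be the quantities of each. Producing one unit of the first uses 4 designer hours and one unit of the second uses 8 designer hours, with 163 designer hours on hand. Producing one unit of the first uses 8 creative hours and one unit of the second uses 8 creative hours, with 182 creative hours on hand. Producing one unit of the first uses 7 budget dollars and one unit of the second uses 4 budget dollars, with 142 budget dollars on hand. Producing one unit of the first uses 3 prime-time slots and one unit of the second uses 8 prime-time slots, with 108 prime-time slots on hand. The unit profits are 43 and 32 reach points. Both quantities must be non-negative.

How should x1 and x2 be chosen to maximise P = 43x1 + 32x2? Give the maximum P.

Extreme points and P = 43x1 + 32x2:
  (0, 0) → P = 0
  (0, 27/2) → P = 432
  (142/7, 0) → P = 6106/7
  (17, 23/4) → P = 915
  (74/5, 159/20) → P = 4454/5

x1 = 17, x2 = 23/4, maximum P = 915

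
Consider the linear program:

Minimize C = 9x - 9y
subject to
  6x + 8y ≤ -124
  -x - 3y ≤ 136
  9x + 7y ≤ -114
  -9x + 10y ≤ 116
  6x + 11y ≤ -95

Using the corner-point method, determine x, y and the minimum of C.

x = -1708/37, y = -1108/37, minimum C = -5400/37

Feasible corners and C = 9x - 9y:
  (-22/15, -72/5) → C = 582/5
  (-542/33, -35/11) → C = -1311/11
  (61/2, -111/2) → C = 774
  (-1708/37, -1108/37) → C = -5400/37

At the optimal vertex, -x - 3y = 136 and -9x + 10y = 116.
Solving simultaneously gives x = -1708/37, y = -1108/37.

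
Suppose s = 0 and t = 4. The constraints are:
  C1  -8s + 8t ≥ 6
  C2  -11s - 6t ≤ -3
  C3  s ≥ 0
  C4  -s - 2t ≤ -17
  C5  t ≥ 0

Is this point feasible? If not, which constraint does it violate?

Constraint C4: -s - 2t = -8, which is not ≤ -17. All other constraints are satisfied.

not feasible — violates C4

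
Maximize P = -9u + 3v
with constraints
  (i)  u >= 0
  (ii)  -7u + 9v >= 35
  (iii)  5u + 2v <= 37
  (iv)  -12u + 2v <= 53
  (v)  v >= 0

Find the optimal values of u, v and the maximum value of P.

u = 0, v = 37/2, maximum P = 111/2

Corner points and P = -9u + 3v:
  (0, 35/9) → P = 35/3
  (0, 37/2) → P = 111/2
  (263/59, 434/59) → P = -1065/59

At the optimal vertex, u = 0 and 5u + 2v = 37.
Solving simultaneously gives u = 0, v = 37/2.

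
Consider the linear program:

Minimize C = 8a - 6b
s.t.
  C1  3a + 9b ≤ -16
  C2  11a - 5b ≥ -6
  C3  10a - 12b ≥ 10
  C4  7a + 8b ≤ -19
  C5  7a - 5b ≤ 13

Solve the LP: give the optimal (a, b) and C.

Corner points and C = 8a - 6b:
  (-61/41, -85/41) → C = 22/41
  (-19/4, -37/4) → C = 35/2
  (-37/41, -65/41) → C = 94/41
  (9/91, -32/13) → C = 1416/91

At the optimal vertex, 11a - 5b = -6 and 10a - 12b = 10.
Solving simultaneously gives a = -61/41, b = -85/41.

a = -61/41, b = -85/41, minimum C = 22/41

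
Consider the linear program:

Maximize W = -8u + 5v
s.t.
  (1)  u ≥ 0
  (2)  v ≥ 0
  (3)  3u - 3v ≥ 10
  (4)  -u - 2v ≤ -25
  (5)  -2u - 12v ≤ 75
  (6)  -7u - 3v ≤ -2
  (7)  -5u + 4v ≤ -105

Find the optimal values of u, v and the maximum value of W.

u = 155/7, v = 10/7, maximum W = -170

The feasible region is unbounded (it extends along (1, 1), (1, 0)), but W strictly decreases along every unbounded feasible direction, so there is no improving ray and the maximum is attained at a vertex.

The optimum lies where -u - 2v = -25 and -5u + 4v = -105.
Solving simultaneously gives u = 155/7, v = 10/7.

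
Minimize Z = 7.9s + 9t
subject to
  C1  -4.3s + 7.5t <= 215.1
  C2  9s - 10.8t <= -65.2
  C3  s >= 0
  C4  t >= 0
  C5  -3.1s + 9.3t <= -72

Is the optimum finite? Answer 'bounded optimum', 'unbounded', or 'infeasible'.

infeasible

The boundaries -4.3s + 7.5t = 215.1 and 9s - 10.8t = -65.2 meet at (30568/351, 82777/1053), but that point violates -3.1s + 9.3t ≤ -72. Every candidate vertex is excluded by some other constraint, so the feasible region is empty.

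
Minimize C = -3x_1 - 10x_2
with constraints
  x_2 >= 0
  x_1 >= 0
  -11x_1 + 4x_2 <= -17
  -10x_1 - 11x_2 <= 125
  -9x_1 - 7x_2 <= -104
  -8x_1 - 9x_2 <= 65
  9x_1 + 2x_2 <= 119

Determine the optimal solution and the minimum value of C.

x_1 = 255/29, x_2 = 578/29, minimum C = -6545/29

Vertices and C = -3x_1 - 10x_2:
  (104/9, 0) → C = -104/3
  (119/9, 0) → C = -119/3
  (535/113, 991/113) → C = -11515/113
  (255/29, 578/29) → C = -6545/29

At the optimal vertex, -11x_1 + 4x_2 = -17 and 9x_1 + 2x_2 = 119.
Solving simultaneously gives x_1 = 255/29, x_2 = 578/29.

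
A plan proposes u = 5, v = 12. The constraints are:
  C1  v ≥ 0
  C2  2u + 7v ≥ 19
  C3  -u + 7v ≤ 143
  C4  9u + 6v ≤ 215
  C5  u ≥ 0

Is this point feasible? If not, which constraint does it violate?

feasible

C1: 12 ≥ 0 ✓
C2: 94 ≥ 19 ✓
C3: 79 ≤ 143 ✓
C4: 117 ≤ 215 ✓
C5: 5 ≥ 0 ✓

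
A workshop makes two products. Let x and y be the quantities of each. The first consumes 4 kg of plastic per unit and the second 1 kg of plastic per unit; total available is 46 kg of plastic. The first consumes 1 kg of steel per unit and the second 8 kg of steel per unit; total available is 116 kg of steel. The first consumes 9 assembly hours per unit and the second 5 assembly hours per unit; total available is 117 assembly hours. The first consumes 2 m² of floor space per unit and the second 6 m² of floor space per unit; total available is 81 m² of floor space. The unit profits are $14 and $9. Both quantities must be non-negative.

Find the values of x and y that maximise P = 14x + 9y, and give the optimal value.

Corner points and P = 14x + 9y:
  (0, 0) → P = 0
  (0, 27/2) → P = 243/2
  (23/2, 0) → P = 161
  (113/11, 54/11) → P = 188
  (27/4, 45/4) → P = 783/4

At the optimal vertex, 9x + 5y = 117 and 2x + 6y = 81.
Solving simultaneously gives x = 27/4, y = 45/4.

x = 27/4, y = 45/4, maximum P = 783/4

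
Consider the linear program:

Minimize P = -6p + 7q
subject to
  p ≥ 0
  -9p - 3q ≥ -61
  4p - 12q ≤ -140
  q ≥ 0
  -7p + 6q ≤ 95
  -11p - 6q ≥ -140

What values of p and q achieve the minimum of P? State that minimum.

p = 13/5, q = 188/15, minimum P = 1082/15

Vertices and P = -6p + 7q:
  (0, 35/3) → P = 245/3
  (0, 95/6) → P = 665/6
  (13/5, 188/15) → P = 1082/15
  (27/25, 1282/75) → P = 8488/75

The binding constraints are -9p - 3q = -61 and 4p - 12q = -140.
Solving simultaneously gives p = 13/5, q = 188/15.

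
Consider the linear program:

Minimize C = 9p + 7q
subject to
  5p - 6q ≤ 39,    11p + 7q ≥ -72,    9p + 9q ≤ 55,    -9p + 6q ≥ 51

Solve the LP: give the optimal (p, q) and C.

Feasible corners and C = 9p + 7q:
  (-1033/36, 1253/36) → C = -263/18
  (-263/43, -29/43) → C = -2570/43
  (-43/45, 106/15) → C = 613/15

The binding constraints are 11p + 7q = -72 and -9p + 6q = 51.
Solving simultaneously gives p = -263/43, q = -29/43.

p = -263/43, q = -29/43, minimum C = -2570/43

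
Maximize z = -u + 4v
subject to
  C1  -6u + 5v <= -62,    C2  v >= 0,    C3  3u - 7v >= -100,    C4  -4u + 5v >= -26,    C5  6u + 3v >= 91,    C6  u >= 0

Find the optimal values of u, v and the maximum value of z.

Corner points and z = -u + 4v:
  (934/27, 262/9) → z = 2210/27
  (18, 46/5) → z = 94/5
  (682/13, 478/13) → z = 1230/13

The binding constraints are 3u - 7v = -100 and -4u + 5v = -26.
Solving simultaneously gives u = 682/13, v = 478/13.

u = 682/13, v = 478/13, maximum z = 1230/13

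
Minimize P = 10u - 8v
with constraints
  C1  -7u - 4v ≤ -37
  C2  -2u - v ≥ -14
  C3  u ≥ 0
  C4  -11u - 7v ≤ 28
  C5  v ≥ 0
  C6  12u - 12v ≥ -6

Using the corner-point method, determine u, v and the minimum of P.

u = 35/11, v = 81/22, minimum P = 26/11

Vertices and P = 10u - 8v:
  (37/7, 0) → P = 370/7
  (35/11, 81/22) → P = 26/11
  (7, 0) → P = 70
  (9/2, 5) → P = 5

The optimum lies where -7u - 4v = -37 and 12u - 12v = -6.
Solving simultaneously gives u = 35/11, v = 81/22.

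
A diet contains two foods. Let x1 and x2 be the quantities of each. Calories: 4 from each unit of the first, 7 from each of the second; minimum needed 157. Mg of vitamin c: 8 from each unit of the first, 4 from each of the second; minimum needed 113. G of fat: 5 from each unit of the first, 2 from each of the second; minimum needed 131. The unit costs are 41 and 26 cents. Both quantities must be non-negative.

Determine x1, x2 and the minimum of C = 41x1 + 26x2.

x1 = 67/3, x2 = 29/3, minimum C = 1167

The feasible region is unbounded (it extends along (0, 1), (1, 0)), but C strictly increases along every unbounded feasible direction, so there is no improving ray and the minimum is attained at a vertex.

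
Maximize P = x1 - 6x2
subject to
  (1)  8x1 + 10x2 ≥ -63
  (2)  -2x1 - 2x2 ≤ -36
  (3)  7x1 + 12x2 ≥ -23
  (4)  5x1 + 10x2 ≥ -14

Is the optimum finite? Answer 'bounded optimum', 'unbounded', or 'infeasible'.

unbounded

From the feasible point (194/5, -104/5), moving in the direction (10, -5) keeps every constraint satisfied while P increases without bound.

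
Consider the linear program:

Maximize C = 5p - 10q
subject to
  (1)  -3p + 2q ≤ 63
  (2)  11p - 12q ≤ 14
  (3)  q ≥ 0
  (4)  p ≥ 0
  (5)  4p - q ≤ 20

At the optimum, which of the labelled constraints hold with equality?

Vertices and C = 5p - 10q:
  (0, 63/2) → C = -315
  (103/5, 312/5) → C = -521
  (14/11, 0) → C = 70/11
  (226/37, 164/37) → C = -510/37
  (0, 0) → C = 0

The maximum is at (14/11, 0). Substituting into each constraint, equality holds for (2) and (3); the remaining constraints have slack.

(2) and (3)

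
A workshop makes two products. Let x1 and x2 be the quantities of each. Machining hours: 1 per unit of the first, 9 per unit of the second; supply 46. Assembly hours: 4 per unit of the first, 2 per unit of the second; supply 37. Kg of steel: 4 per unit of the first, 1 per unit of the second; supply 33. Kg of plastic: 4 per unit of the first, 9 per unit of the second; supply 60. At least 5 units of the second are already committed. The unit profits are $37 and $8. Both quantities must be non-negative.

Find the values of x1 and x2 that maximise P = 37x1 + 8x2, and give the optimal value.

x1 = 1, x2 = 5, maximum P = 77

Feasible corners and P = 37x1 + 8x2:
  (0, 46/9) → P = 368/9
  (0, 5) → P = 40
  (1, 5) → P = 77

The binding constraints are x1 + 9x2 = 46 and x2 = 5.
Solving simultaneously gives x1 = 1, x2 = 5.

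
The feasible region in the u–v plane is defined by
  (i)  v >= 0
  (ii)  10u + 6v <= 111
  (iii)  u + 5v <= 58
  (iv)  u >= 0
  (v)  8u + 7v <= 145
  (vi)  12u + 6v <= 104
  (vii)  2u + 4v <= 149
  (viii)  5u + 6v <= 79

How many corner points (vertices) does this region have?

Of the 28 pairwise boundary intersections, those satisfying every inequality are:
  (0, 0)
  (26/3, 0)
  (0, 58/5)
  (47/19, 211/19)
  (25/7, 214/21)

5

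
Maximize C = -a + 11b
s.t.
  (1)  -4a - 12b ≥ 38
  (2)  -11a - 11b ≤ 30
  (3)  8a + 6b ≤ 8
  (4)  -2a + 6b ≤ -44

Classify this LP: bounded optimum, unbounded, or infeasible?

bounded optimum

Vertices and C = -a + 11b:
  (134/11, -164/11) → C = -1938/11
  (38/11, -68/11) → C = -786/11
  (26/5, -28/5) → C = -334/5
The feasible region has finitely many vertices and no improving ray; the maximum is -334/5 at (26/5, -28/5).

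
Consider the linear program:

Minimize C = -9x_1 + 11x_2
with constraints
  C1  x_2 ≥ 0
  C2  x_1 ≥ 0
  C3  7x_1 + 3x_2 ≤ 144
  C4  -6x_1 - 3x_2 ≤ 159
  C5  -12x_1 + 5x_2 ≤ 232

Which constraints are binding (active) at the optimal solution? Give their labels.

Extreme points and C = -9x_1 + 11x_2:
  (0, 0) → C = 0
  (144/7, 0) → C = -1296/7
  (0, 232/5) → C = 2552/5
  (24/71, 3352/71) → C = 36656/71

The minimum is at (144/7, 0). Substituting into each constraint, equality holds for C1 and C3; the remaining constraints have slack.

C1 and C3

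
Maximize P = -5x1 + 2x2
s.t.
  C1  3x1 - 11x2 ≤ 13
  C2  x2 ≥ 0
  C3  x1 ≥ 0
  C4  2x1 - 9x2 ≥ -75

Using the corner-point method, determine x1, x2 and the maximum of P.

x1 = 0, x2 = 25/3, maximum P = 50/3

Corner points and P = -5x1 + 2x2:
  (13/3, 0) → P = -65/3
  (942/5, 251/5) → P = -4208/5
  (0, 0) → P = 0
  (0, 25/3) → P = 50/3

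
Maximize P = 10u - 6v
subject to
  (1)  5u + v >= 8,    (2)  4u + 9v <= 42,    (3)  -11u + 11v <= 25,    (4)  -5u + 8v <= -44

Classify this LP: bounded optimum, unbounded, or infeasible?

unbounded

From the feasible point (12/5, -4), moving in the direction (1, -5) keeps every constraint satisfied while P increases without bound.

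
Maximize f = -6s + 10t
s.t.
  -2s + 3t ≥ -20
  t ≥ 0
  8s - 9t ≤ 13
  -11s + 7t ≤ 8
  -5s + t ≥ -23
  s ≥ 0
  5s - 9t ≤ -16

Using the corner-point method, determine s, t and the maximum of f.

Extreme points and f = -6s + 10t:
  (169/24, 293/24) → f = 479/6
  (5/8, 17/8) → f = 35/2
  (223/40, 39/8) → f = 153/10

The optimum lies where -11s + 7t = 8 and -5s + t = -23.
Solving simultaneously gives s = 169/24, t = 293/24.

s = 169/24, t = 293/24, maximum f = 479/6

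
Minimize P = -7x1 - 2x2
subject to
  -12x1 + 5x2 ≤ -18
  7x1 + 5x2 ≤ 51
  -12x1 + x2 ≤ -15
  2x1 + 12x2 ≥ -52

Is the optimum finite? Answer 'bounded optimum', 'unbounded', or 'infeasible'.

bounded optimum

Corner points and P = -7x1 - 2x2:
  (69/19, 486/95) → P = -3387/95
  (19/16, -3/4) → P = -109/16
  (436/37, -233/37) → P = -2586/37
  (64/73, -327/73) → P = 206/73
The feasible region has finitely many vertices and no improving ray; the minimum is -2586/37 at (436/37, -233/37).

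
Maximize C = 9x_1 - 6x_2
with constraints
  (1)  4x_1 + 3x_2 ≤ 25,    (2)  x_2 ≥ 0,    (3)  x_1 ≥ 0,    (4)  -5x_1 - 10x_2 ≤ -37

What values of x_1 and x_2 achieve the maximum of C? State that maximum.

x_1 = 139/25, x_2 = 23/25, maximum C = 1113/25

Extreme points and C = 9x_1 - 6x_2:
  (0, 25/3) → C = -50
  (139/25, 23/25) → C = 1113/25
  (0, 37/10) → C = -111/5

The binding constraints are 4x_1 + 3x_2 = 25 and -5x_1 - 10x_2 = -37.
Solving simultaneously gives x_1 = 139/25, x_2 = 23/25.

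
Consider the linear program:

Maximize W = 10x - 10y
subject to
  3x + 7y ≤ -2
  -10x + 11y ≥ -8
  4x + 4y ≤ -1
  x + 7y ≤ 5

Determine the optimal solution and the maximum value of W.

x = 1/4, y = -1/2, maximum W = 15/2

Vertices and W = 10x - 10y:
  (1/16, -5/16) → W = 15/4
  (-7/2, 17/14) → W = -330/7
  (1/4, -1/2) → W = 15/2
The feasible region is unbounded (it extends along (-7, 1), (-11, -10)), but W strictly decreases along every unbounded feasible direction, so there is no improving ray and the maximum is attained at a vertex.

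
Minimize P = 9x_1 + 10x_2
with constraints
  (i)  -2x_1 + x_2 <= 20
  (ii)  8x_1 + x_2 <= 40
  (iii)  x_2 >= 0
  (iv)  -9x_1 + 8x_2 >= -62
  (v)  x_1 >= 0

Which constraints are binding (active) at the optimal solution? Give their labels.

Feasible corners and P = 9x_1 + 10x_2:
  (2, 24) → P = 258
  (0, 20) → P = 200
  (5, 0) → P = 45
  (0, 0) → P = 0

The minimum is at (0, 0). Substituting into each constraint, equality holds for (iii) and (v); the remaining constraints have slack.

(iii) and (v)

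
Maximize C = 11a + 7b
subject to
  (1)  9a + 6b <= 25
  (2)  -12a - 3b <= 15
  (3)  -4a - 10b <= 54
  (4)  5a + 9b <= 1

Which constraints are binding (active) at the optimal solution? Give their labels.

Feasible corners and C = 11a + 7b:
  (287/33, -293/33) → C = 1106/33
  (73/17, -116/51) → C = 1597/51
  (1/9, -49/9) → C = -332/9
  (-46/31, 29/31) → C = -303/31

The maximum is at (287/33, -293/33). Substituting into each constraint, equality holds for (1) and (3); the remaining constraints have slack.

(1) and (3)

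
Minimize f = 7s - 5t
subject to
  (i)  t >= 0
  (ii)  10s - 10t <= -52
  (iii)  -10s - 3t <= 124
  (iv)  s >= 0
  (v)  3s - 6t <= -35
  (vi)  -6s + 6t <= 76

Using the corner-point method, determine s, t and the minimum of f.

Vertices and f = 7s - 5t:
  (19/15, 97/15) → f = -352/15
  (0, 35/6) → f = -175/6
  (0, 38/3) → f = -190/3
The feasible region is unbounded (it extends along (1, 1)), but f strictly increases along every unbounded feasible direction, so there is no improving ray and the minimum is attained at a vertex.

The optimum lies where s = 0 and -6s + 6t = 76.
Solving simultaneously gives s = 0, t = 38/3.

s = 0, t = 38/3, minimum f = -190/3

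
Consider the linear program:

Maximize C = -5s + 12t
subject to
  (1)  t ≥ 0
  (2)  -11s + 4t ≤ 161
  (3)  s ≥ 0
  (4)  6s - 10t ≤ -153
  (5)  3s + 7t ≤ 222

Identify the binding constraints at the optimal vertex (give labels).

(3) and (5)

Extreme points and C = -5s + 12t:
  (0, 153/10) → C = 918/5
  (0, 222/7) → C = 2664/7
  (383/24, 199/8) → C = 5249/24

The maximum is at (0, 222/7). Substituting into each constraint, equality holds for (3) and (5); the remaining constraints have slack.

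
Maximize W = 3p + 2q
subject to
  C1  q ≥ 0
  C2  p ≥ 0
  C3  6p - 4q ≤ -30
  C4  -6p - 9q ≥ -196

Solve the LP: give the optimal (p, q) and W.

Vertices and W = 3p + 2q:
  (0, 15/2) → W = 15
  (0, 196/9) → W = 392/9
  (257/39, 226/13) → W = 709/13

The binding constraints are 6p - 4q = -30 and -6p - 9q = -196.
Solving simultaneously gives p = 257/39, q = 226/13.

p = 257/39, q = 226/13, maximum W = 709/13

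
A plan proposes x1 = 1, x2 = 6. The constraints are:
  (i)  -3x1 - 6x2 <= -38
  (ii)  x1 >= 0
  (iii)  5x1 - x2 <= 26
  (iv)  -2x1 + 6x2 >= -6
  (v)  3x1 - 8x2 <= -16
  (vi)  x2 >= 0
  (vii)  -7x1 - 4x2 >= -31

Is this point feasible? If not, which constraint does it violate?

(i): -39 ≤ -38 ✓
(ii): 1 ≥ 0 ✓
(iii): -1 ≤ 26 ✓
(iv): 34 ≥ -6 ✓
(v): -45 ≤ -16 ✓
(vi): 6 ≥ 0 ✓
(vii): -31 ≥ -31 ✓

feasible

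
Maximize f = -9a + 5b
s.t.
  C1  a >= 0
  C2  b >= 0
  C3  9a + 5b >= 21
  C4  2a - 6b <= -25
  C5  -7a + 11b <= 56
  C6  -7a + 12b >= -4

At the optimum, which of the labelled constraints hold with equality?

Feasible corners and f = -9a + 5b:
  (0, 21/5) → f = 21
  (0, 56/11) → f = 280/11
  (1/64, 267/64) → f = 663/32
  (18, 61/6) → f = -667/6
The feasible region is unbounded (it extends along (11, 7), (12, 7)), but f strictly decreases along every unbounded feasible direction, so there is no improving ray and the maximum is attained at a vertex.

The maximum is at (0, 56/11). Substituting into each constraint, equality holds for C1 and C5; the remaining constraints have slack.

C1 and C5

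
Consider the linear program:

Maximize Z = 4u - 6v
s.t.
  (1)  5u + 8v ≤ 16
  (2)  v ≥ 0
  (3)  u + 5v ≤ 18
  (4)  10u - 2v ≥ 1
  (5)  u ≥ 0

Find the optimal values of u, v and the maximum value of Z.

u = 16/5, v = 0, maximum Z = 64/5

Extreme points and Z = 4u - 6v:
  (16/5, 0) → Z = 64/5
  (4/9, 31/18) → Z = -77/9
  (1/10, 0) → Z = 2/5

The binding constraints are 5u + 8v = 16 and v = 0.
Solving simultaneously gives u = 16/5, v = 0.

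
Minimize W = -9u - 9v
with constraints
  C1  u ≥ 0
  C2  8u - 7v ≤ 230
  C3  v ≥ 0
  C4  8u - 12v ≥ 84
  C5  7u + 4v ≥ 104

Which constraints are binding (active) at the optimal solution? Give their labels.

C2 and C4

Feasible corners and W = -9u - 9v:
  (115/4, 0) → W = -1035/4
  (543/10, 146/5) → W = -1503/2
  (104/7, 0) → W = -936/7
  (396/29, 61/29) → W = -4113/29

The minimum is at (543/10, 146/5). Substituting into each constraint, equality holds for C2 and C4; the remaining constraints have slack.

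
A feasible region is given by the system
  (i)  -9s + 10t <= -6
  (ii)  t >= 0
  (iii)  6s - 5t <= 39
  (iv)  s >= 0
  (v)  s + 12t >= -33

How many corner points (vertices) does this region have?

3

The feasible vertices (each the meet of two boundaries and inside every other half-plane) are:
  (2/3, 0)
  (24, 21)
  (13/2, 0)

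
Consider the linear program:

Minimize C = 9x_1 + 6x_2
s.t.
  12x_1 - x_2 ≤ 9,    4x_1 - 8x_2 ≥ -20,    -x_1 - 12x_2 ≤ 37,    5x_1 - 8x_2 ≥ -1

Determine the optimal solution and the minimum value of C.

Feasible corners and C = 9x_1 + 6x_2:
  (71/145, -453/145) → C = -2079/145
  (73/91, 57/91) → C = 999/91
  (-77/17, -46/17) → C = -57

At the optimal vertex, -x_1 - 12x_2 = 37 and 5x_1 - 8x_2 = -1.
Solving simultaneously gives x_1 = -77/17, x_2 = -46/17.

x_1 = -77/17, x_2 = -46/17, minimum C = -57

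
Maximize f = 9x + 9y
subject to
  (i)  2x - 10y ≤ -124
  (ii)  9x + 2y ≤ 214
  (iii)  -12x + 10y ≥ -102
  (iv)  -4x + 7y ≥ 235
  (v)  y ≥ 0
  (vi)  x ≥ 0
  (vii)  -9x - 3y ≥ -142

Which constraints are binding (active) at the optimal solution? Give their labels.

Corner points and f = 9x + 9y:
  (0, 235/7) → f = 2115/7
  (289/75, 2683/75) → f = 8916/25
  (0, 142/3) → f = 426

The maximum is at (0, 142/3). Substituting into each constraint, equality holds for (vi) and (vii); the remaining constraints have slack.

(vi) and (vii)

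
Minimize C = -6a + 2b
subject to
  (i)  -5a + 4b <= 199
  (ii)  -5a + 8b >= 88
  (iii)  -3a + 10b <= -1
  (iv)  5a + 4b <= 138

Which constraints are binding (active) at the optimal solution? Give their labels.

(ii) and (iii)

Vertices and C = -6a + 2b:
  (-62, -111/4) → C = 633/2
  (-997/19, -301/19) → C = 5380/19
  (-444/13, -269/26) → C = 2395/13

The minimum is at (-444/13, -269/26). Substituting into each constraint, equality holds for (ii) and (iii); the remaining constraints have slack.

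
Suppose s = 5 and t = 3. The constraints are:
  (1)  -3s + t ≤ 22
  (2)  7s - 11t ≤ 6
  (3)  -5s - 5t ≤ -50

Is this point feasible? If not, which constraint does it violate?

not feasible — violates (3)

Constraint (3): -5s - 5t = -40, which is not ≤ -50. All other constraints are satisfied.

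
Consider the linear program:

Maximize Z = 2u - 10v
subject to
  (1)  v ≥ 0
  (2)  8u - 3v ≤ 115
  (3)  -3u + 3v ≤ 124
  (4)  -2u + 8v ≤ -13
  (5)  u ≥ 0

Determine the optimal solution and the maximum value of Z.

Feasible corners and Z = 2u - 10v:
  (115/8, 0) → Z = 115/4
  (13/2, 0) → Z = 13
  (881/58, 63/29) → Z = 251/29

u = 115/8, v = 0, maximum Z = 115/4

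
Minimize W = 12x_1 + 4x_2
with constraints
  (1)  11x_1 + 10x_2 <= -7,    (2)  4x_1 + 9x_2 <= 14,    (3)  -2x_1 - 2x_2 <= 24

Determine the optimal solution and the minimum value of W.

x_1 = -122/5, x_2 = 62/5, minimum W = -1216/5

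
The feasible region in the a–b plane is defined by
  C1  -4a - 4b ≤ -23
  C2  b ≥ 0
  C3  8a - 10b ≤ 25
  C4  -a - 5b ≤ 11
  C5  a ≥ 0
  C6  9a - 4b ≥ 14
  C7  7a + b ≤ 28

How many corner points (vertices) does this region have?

3

The feasible vertices (each the meet of two boundaries and inside every other half-plane) are:
  (37/13, 151/52)
  (89/24, 49/24)
  (126/37, 154/37)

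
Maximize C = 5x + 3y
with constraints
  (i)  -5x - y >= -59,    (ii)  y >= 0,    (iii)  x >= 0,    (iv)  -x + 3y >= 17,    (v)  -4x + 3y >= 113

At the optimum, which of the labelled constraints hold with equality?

Feasible corners and C = 5x + 3y:
  (0, 59) → C = 177
  (64/19, 801/19) → C = 2723/19
  (0, 113/3) → C = 113

The maximum is at (0, 59). Substituting into each constraint, equality holds for (i) and (iii); the remaining constraints have slack.

(i) and (iii)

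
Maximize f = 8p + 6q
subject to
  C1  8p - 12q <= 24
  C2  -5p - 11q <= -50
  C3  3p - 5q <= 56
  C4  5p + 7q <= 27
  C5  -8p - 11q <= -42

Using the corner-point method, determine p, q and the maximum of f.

Vertices and f = 8p + 6q:
  (-53/20, 23/4) → f = 133/10
  (-8/3, 190/33) → f = 436/33
  (-3, 6) → f = 12

p = -53/20, q = 23/4, maximum f = 133/10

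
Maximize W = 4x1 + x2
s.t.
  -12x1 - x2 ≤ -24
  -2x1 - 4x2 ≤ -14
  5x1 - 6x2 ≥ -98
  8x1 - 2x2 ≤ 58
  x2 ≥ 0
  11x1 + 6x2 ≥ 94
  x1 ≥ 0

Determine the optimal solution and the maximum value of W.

x1 = 272/19, x2 = 537/19, maximum W = 1625/19

The binding constraints are 5x1 - 6x2 = -98 and 8x1 - 2x2 = 58.
Solving simultaneously gives x1 = 272/19, x2 = 537/19.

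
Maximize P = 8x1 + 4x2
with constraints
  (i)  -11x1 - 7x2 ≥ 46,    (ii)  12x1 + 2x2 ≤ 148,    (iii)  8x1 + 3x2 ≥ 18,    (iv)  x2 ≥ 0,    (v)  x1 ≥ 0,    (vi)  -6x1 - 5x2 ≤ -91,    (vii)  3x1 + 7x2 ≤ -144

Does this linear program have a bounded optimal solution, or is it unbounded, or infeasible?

infeasible

The boundaries -6x1 - 5x2 = -91 and 3x1 + 7x2 = -144 meet at (1357/27, -379/9), but that point violates -11x1 - 7x2 ≥ 46. Every candidate vertex is excluded by some other constraint, so the feasible region is empty.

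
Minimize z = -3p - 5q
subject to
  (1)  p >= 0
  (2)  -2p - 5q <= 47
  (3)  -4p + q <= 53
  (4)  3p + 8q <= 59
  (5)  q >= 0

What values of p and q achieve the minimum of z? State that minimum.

At the optimal vertex, 3p + 8q = 59 and q = 0.
Solving simultaneously gives p = 59/3, q = 0.

p = 59/3, q = 0, minimum z = -59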